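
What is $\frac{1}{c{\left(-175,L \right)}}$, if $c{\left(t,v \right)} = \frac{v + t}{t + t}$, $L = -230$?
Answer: $\frac{70}{81} \approx 0.8642$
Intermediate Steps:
$c{\left(t,v \right)} = \frac{t + v}{2 t}$
$\frac{1}{c{\left(-175,L \right)}} = \frac{1}{\frac{1}{2} \frac{1}{-175} \left(-175 - 230\right)} = \frac{1}{\frac{1}{2} \left(- \frac{1}{175}\right) \left(-405\right)} = \frac{1}{\frac{81}{70}} = \frac{70}{81}$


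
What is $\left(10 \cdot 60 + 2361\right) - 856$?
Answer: $2105$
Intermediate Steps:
$\left(10 \cdot 60 + 2361\right) - 856 = \left(600 + 2361\right) - 856 = 2961 - 856 = 2105$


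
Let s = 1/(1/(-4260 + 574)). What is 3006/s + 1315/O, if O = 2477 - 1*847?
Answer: -5269/600818 ≈ -0.0087697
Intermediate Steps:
O = 1630 (O = 2477 - 847 = 1630)
s = -3686 (s = 1/(1/(-3686)) = 1/(-1/3686) = -3686)
3006/s + 1315/O = 3006/(-3686) + 1315/1630 = 3006*(-1/3686) + 1315*(1/1630) = -1503/1843 + 263/326 = -5269/600818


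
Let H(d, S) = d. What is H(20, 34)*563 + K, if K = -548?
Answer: 10712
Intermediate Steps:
H(20, 34)*563 + K = 20*563 - 548 = 11260 - 548 = 10712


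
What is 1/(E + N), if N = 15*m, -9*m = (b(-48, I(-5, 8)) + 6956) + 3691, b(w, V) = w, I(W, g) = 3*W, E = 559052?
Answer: 1/541387 ≈ 1.8471e-6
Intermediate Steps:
m = -3533/3 (m = -((-48 + 6956) + 3691)/9 = -(6908 + 3691)/9 = -⅑*10599 = -3533/3 ≈ -1177.7)
N = -17665 (N = 15*(-3533/3) = -17665)
1/(E + N) = 1/(559052 - 17665) = 1/541387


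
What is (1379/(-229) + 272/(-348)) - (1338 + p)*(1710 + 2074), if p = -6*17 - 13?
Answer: -92200432481/19923 ≈ -4.6278e+6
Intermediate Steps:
p = -115 (p = -102 - 13 = -115)
(1379/(-229) + 272/(-348)) - (1338 + p)*(1710 + 2074) = (1379/(-229) + 272/(-348)) - (1338 - 115)*(1710 + 2074) = (1379*(-1/229) + 272*(-1/348)) - 1223*3784 = (-1379/229 - 68/87) - 1*4627832 = -135545/19923 - 4627832 = -92200432481/19923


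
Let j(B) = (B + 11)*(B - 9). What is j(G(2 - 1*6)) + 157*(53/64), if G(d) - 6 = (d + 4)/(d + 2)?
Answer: 5057/64 ≈ 79.016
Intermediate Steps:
G(d) = 6 + (4 + d)/(2 + d) (G(d) = 6 + (d + 4)/(d + 2) = 6 + (4 + d)/(2 + d))
j(B) = (-9 + B)*(11 + B) (j(B) = (11 + B)*(-9 + B) = (-9 + B)*(11 + B))
j(G(2 - 1*6)) + 157*(53/64) = (-99 + ((16 + 7*(2 - 1*6))/(2 + (2 - 1*6)))² + 2*((16 + 7*(2 - 1*6))/(2 + (2 - 1*6)))) + 157*(53/64) = (-99 + ((16 + 7*(2 - 6))/(2 + (2 - 6)))² + 2*((16 + 7*(2 - 6))/(2 + (2 - 6)))) + 157*(53*(1/64)) = (-99 + ((16 + 7*(-4))/(2 - 4))² + 2*((16 + 7*(-4))/(2 - 4))) + 157*(53/64) = (-99 + ((16 - 28)/(-2))² + 2*((16 - 28)/(-2))) + 8321/64 = (-99 + (-½*(-12))² + 2*(-½*(-12))) + 8321/64 = (-99 + 6² + 2*6) + 8321/64 = (-99 + 36 + 12) + 8321/64 = -51 + 8321/64 = 5057/64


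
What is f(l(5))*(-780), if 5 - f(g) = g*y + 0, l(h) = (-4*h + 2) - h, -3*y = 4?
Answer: 20020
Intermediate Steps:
y = -4/3 (y = -1/3*4 = -4/3 ≈ -1.3333)
l(h) = 2 - 5*h (l(h) = (2 - 4*h) - h = 2 - 5*h)
f(g) = 5 + 4*g/3 (f(g) = 5 - (g*(-4/3) + 0) = 5 - (-4*g/3 + 0) = 5 - (-4)*g/3 = 5 + 4*g/3)
f(l(5))*(-780) = (5 + 4*(2 - 5*5)/3)*(-780) = (5 + 4*(2 - 25)/3)*(-780) = (5 + (4/3)*(-23))*(-780) = (5 - 92/3)*(-780) = -77/3*(-780) = 20020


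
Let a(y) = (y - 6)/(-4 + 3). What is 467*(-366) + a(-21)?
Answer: -170895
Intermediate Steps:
a(y) = 6 - y (a(y) = (-6 + y)/(-1) = (-6 + y)*(-1) = 6 - y)
467*(-366) + a(-21) = 467*(-366) + (6 - 1*(-21)) = -170922 + (6 + 21) = -170922 + 27 = -170895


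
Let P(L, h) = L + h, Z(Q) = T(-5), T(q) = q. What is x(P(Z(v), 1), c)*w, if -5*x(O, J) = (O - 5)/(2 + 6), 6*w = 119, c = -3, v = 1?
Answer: 357/80 ≈ 4.4625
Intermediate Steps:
Z(Q) = -5
w = 119/6 (w = (1/6)*119 = 119/6 ≈ 19.833)
x(O, J) = 1/8 - O/40 (x(O, J) = -(O - 5)/(5*(2 + 6)) = -(-5 + O)/(5*8) = -(-5/8 + O/8)/5 = 1/8 - O/40)
x(P(Z(v), 1), c)*w = (1/8 - (-5 + 1)/40)*(119/6) = (1/8 - 1/40*(-4))*(119/6) = (1/8 + 1/10)*(119/6) = (9/40)*(119/6) = 357/80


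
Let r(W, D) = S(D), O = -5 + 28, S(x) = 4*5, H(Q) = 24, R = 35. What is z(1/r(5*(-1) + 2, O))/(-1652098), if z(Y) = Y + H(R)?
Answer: -481/33041960 ≈ -1.4557e-5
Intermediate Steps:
S(x) = 20
O = 23
r(W, D) = 20
z(Y) = 24 + Y (z(Y) = Y + 24 = 24 + Y)
z(1/r(5*(-1) + 2, O))/(-1652098) = (24 + 1/20)/(-1652098) = (24 + 1/20)*(-1/1652098) = (481/20)*(-1/1652098) = -481/33041960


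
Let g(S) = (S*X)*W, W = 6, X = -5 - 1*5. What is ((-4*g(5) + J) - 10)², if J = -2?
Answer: 1411344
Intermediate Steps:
X = -10 (X = -5 - 5 = -10)
g(S) = -60*S (g(S) = (S*(-10))*6 = -10*S*6 = -60*S)
((-4*g(5) + J) - 10)² = ((-(-240)*5 - 2) - 10)² = ((-4*(-300) - 2) - 10)² = ((1200 - 2) - 10)² = (1198 - 10)² = 1188² = 1411344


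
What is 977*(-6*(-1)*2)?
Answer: 11724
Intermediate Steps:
977*(-6*(-1)*2) = 977*(6*2) = 977*12 = 11724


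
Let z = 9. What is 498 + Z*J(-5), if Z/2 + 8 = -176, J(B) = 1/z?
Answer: 4114/9 ≈ 457.11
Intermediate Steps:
J(B) = ⅑ (J(B) = 1/9 = ⅑)
Z = -368 (Z = -16 + 2*(-176) = -16 - 352 = -368)
498 + Z*J(-5) = 498 - 368*⅑ = 498 - 368/9 = 4114/9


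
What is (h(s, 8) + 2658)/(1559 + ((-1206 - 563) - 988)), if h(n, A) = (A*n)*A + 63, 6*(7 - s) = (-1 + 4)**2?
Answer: -3073/1198 ≈ -2.5651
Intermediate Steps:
s = 11/2 (s = 7 - (-1 + 4)**2/6 = 7 - 1/6*3**2 = 7 - 1/6*9 = 7 - 3/2 = 11/2 ≈ 5.5000)
h(n, A) = 63 + n*A**2 (h(n, A) = n*A**2 + 63 = 63 + n*A**2)
(h(s, 8) + 2658)/(1559 + ((-1206 - 563) - 988)) = ((63 + (11/2)*8**2) + 2658)/(1559 + ((-1206 - 563) - 988)) = ((63 + (11/2)*64) + 2658)/(1559 + (-1769 - 988)) = ((63 + 352) + 2658)/(1559 - 2757) = (415 + 2658)/(-1198) = 3073*(-1/1198) = -3073/1198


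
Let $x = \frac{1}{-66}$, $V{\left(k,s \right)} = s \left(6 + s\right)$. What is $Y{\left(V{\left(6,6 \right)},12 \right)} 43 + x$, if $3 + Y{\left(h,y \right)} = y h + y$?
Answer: $\frac{2477573}{66} \approx 37539.0$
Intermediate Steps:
$Y{\left(h,y \right)} = -3 + y + h y$ ($Y{\left(h,y \right)} = -3 + \left(y h + y\right) = -3 + \left(h y + y\right) = -3 + \left(y + h y\right) = -3 + y + h y$)
$x = - \frac{1}{66} \approx -0.015152$
$Y{\left(V{\left(6,6 \right)},12 \right)} 43 + x = \left(-3 + 12 + 6 \left(6 + 6\right) 12\right) 43 - \frac{1}{66} = \left(-3 + 12 + 6 \cdot 12 \cdot 12\right) 43 - \frac{1}{66} = \left(-3 + 12 + 72 \cdot 12\right) 43 - \frac{1}{66} = \left(-3 + 12 + 864\right) 43 - \frac{1}{66} = 873 \cdot 43 - \frac{1}{66} = 37539 - \frac{1}{66} = \frac{2477573}{66}$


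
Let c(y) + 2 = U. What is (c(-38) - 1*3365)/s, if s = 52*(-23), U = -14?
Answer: 147/52 ≈ 2.8269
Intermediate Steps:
c(y) = -16 (c(y) = -2 - 14 = -16)
s = -1196
(c(-38) - 1*3365)/s = (-16 - 1*3365)/(-1196) = (-16 - 3365)*(-1/1196) = -3381*(-1/1196) = 147/52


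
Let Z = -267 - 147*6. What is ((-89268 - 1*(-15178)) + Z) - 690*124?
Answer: -160799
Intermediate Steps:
Z = -1149 (Z = -267 - 882 = -1149)
((-89268 - 1*(-15178)) + Z) - 690*124 = ((-89268 - 1*(-15178)) - 1149) - 690*124 = ((-89268 + 15178) - 1149) - 85560 = (-74090 - 1149) - 85560 = -75239 - 85560 = -160799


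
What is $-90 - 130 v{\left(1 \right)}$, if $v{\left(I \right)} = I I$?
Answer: $-220$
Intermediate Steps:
$v{\left(I \right)} = I^{2}$
$-90 - 130 v{\left(1 \right)} = -90 - 130 \cdot 1^{2} = -90 - 130 = -220$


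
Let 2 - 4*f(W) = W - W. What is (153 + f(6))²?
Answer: 94249/4 ≈ 23562.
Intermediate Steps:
f(W) = ½ (f(W) = ½ - (W - W)/4 = ½ - ¼*0 = ½ + 0 = ½)
(153 + f(6))² = (153 + ½)² = (307/2)² = 94249/4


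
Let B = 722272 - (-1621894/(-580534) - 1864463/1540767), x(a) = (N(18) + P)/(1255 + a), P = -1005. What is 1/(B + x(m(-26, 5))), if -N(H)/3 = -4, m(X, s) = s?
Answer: 20870911356820/15074425385793486049 ≈ 1.3845e-6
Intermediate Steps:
N(H) = 12 (N(H) = -3*(-4) = 12)
x(a) = -993/(1255 + a) (x(a) = (12 - 1005)/(1255 + a) = -993/(1255 + a))
B = 323023753586985880/447233814789 (B = 722272 - (-1621894*(-1/580534) - 1864463*1/1540767) = 722272 - (810947/290267 - 1864463/1540767) = 722272 - 1*708288294728/447233814789 = 722272 - 708288294728/447233814789 = 323023753586985880/447233814789 ≈ 7.2227e+5)
1/(B + x(m(-26, 5))) = 1/(323023753586985880/447233814789 - 993/(1255 + 5)) = 1/(323023753586985880/447233814789 - 993/1260) = 1/(323023753586985880/447233814789 - 993*1/1260) = 1/(323023753586985880/447233814789 - 331/420) = 1/(15074425385793486049/20870911356820) = 20870911356820/15074425385793486049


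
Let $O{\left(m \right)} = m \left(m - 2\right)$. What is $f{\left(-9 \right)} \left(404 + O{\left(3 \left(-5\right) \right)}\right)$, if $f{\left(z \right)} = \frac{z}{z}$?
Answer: $659$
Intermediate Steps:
$f{\left(z \right)} = 1$
$O{\left(m \right)} = m \left(-2 + m\right)$
$f{\left(-9 \right)} \left(404 + O{\left(3 \left(-5\right) \right)}\right) = 1 \left(404 + 3 \left(-5\right) \left(-2 + 3 \left(-5\right)\right)\right) = 1 \left(404 - 15 \left(-2 - 15\right)\right) = 1 \left(404 - -255\right) = 1 \left(404 + 255\right) = 1 \cdot 659 = 659$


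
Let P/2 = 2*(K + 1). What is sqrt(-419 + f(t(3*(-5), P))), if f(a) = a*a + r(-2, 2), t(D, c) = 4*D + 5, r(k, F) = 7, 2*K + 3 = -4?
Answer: sqrt(2613) ≈ 51.117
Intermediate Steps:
K = -7/2 (K = -3/2 + (1/2)*(-4) = -3/2 - 2 = -7/2 ≈ -3.5000)
P = -10 (P = 2*(2*(-7/2 + 1)) = 2*(2*(-5/2)) = 2*(-5) = -10)
t(D, c) = 5 + 4*D
f(a) = 7 + a**2 (f(a) = a*a + 7 = a**2 + 7 = 7 + a**2)
sqrt(-419 + f(t(3*(-5), P))) = sqrt(-419 + (7 + (5 + 4*(3*(-5)))**2)) = sqrt(-419 + (7 + (5 + 4*(-15))**2)) = sqrt(-419 + (7 + (5 - 60)**2)) = sqrt(-419 + (7 + (-55)**2)) = sqrt(-419 + (7 + 3025)) = sqrt(-419 + 3032) = sqrt(2613)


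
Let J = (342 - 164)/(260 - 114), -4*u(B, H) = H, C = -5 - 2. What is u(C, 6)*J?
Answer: -267/146 ≈ -1.8288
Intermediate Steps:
C = -7
u(B, H) = -H/4
J = 89/73 (J = 178/146 = 178*(1/146) = 89/73 ≈ 1.2192)
u(C, 6)*J = -1/4*6*(89/73) = -3/2*89/73 = -267/146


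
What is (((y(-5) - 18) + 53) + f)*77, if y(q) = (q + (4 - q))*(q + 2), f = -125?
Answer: -7854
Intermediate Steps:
y(q) = 8 + 4*q (y(q) = 4*(2 + q) = 8 + 4*q)
(((y(-5) - 18) + 53) + f)*77 = ((((8 + 4*(-5)) - 18) + 53) - 125)*77 = ((((8 - 20) - 18) + 53) - 125)*77 = (((-12 - 18) + 53) - 125)*77 = ((-30 + 53) - 125)*77 = (23 - 125)*77 = -102*77 = -7854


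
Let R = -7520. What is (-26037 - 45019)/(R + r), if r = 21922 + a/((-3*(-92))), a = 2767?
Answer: -19611456/3977719 ≈ -4.9303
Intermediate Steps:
r = 6053239/276 (r = 21922 + 2767/((-3*(-92))) = 21922 + 2767/276 = 6053239/276 ≈ 21932.)
(-26037 - 45019)/(R + r) = (-26037 - 45019)/(-7520 + 6053239/276) = -71056/3977719/276 = -71056*276/3977719 = -19611456/3977719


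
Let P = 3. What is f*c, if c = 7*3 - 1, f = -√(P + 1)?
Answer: -40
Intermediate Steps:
f = -2 (f = -√(3 + 1) = -√4 = -1*2 = -2)
c = 20 (c = 21 - 1 = 20)
f*c = -2*20 = -40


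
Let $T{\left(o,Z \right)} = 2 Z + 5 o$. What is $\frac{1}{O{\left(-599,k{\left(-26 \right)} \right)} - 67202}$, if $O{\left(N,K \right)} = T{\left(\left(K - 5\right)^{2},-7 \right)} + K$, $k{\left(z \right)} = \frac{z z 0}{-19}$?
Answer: $- \frac{1}{67091} \approx -1.4905 \cdot 10^{-5}$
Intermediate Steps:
$k{\left(z \right)} = 0$ ($k{\left(z \right)} = z^{2} \cdot 0 \left(- \frac{1}{19}\right) = 0 \left(- \frac{1}{19}\right) = 0$)
$O{\left(N,K \right)} = -14 + K + 5 \left(-5 + K\right)^{2}$ ($O{\left(N,K \right)} = \left(2 \left(-7\right) + 5 \left(K - 5\right)^{2}\right) + K = \left(-14 + 5 \left(-5 + K\right)^{2}\right) + K = -14 + K + 5 \left(-5 + K\right)^{2}$)
$\frac{1}{O{\left(-599,k{\left(-26 \right)} \right)} - 67202} = \frac{1}{\left(-14 + 0 + 5 \left(-5 + 0\right)^{2}\right) - 67202} = \frac{1}{\left(-14 + 0 + 5 \left(-5\right)^{2}\right) - 67202} = \frac{1}{\left(-14 + 0 + 5 \cdot 25\right) - 67202} = \frac{1}{\left(-14 + 0 + 125\right) - 67202} = \frac{1}{111 - 67202} = \frac{1}{-67091} = - \frac{1}{67091}$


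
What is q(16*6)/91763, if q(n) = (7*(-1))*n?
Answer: -96/13109 ≈ -0.0073232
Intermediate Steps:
q(n) = -7*n
q(16*6)/91763 = -112*6/91763 = -7*96*(1/91763) = -672*1/91763 = -96/13109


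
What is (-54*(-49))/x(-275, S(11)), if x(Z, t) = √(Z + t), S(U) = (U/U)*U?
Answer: -441*I*√66/22 ≈ -162.85*I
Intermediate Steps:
S(U) = U (S(U) = 1*U = U)
(-54*(-49))/x(-275, S(11)) = (-54*(-49))/(√(-275 + 11)) = 2646/(√(-264)) = 2646/((2*I*√66)) = 2646*(-I*√66/132) = -441*I*√66/22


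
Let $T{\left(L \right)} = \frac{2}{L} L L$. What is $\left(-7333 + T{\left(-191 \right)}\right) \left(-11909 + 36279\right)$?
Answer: $-188014550$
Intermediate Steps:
$T{\left(L \right)} = 2 L$
$\left(-7333 + T{\left(-191 \right)}\right) \left(-11909 + 36279\right) = \left(-7333 + 2 \left(-191\right)\right) \left(-11909 + 36279\right) = \left(-7333 - 382\right) 24370 = \left(-7715\right) 24370 = -188014550$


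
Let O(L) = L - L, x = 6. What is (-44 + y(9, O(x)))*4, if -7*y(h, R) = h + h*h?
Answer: -1592/7 ≈ -227.43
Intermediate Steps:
O(L) = 0
y(h, R) = -h/7 - h**2/7 (y(h, R) = -(h + h*h)/7 = -(h + h**2)/7 = -h/7 - h**2/7)
(-44 + y(9, O(x)))*4 = (-44 - 1/7*9*(1 + 9))*4 = (-44 - 1/7*9*10)*4 = (-44 - 90/7)*4 = -398/7*4 = -1592/7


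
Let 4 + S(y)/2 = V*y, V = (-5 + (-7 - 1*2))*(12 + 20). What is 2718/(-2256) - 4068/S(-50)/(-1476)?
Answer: -25996229/21578546 ≈ -1.2047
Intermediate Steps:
V = -448 (V = (-5 + (-7 - 2))*32 = (-5 - 9)*32 = -14*32 = -448)
S(y) = -8 - 896*y (S(y) = -8 + 2*(-448*y) = -8 - 896*y)
2718/(-2256) - 4068/S(-50)/(-1476) = 2718/(-2256) - 4068/(-8 - 896*(-50))/(-1476) = 2718*(-1/2256) - 4068/(-8 + 44800)*(-1/1476) = -453/376 - 4068/44792*(-1/1476) = -453/376 - 4068*1/44792*(-1/1476) = -453/376 - 1017/11198*(-1/1476) = -453/376 + 113/1836472 = -25996229/21578546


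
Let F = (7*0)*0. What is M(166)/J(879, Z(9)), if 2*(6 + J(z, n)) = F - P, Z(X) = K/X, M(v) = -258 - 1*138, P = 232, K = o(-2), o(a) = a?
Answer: 198/61 ≈ 3.2459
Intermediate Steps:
K = -2
M(v) = -396 (M(v) = -258 - 138 = -396)
Z(X) = -2/X
F = 0 (F = 0*0 = 0)
J(z, n) = -122 (J(z, n) = -6 + (0 - 1*232)/2 = -6 + (0 - 232)/2 = -6 + (1/2)*(-232) = -6 - 116 = -122)
M(166)/J(879, Z(9)) = -396/(-122) = -396*(-1/122) = 198/61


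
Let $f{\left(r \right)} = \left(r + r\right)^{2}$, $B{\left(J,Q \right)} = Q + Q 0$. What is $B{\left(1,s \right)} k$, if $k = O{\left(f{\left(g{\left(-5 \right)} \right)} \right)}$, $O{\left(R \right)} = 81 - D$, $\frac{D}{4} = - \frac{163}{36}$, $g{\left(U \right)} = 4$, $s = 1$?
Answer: $\frac{892}{9} \approx 99.111$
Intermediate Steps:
$D = - \frac{163}{9}$ ($D = 4 \left(- \frac{163}{36}\right) = - \frac{163}{9} \approx -18.111$)
$B{\left(J,Q \right)} = Q$ ($B{\left(J,Q \right)} = Q + 0 = Q$)
$f{\left(r \right)} = 4 r^{2}$ ($f{\left(r \right)} = \left(2 r\right)^{2} = 4 r^{2}$)
$O{\left(R \right)} = \frac{892}{9}$ ($O{\left(R \right)} = 81 - - \frac{163}{9} = 81 + \frac{163}{9} = \frac{892}{9}$)
$k = \frac{892}{9} \approx 99.111$
$B{\left(1,s \right)} k = 1 \cdot \frac{892}{9} = \frac{892}{9}$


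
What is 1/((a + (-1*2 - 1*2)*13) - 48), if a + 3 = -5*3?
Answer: -1/118 ≈ -0.0084746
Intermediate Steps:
a = -18 (a = -3 - 5*3 = -3 - 15 = -18)
1/((a + (-1*2 - 1*2)*13) - 48) = 1/((-18 + (-1*2 - 1*2)*13) - 48) = 1/((-18 + (-2 - 2)*13) - 48) = 1/((-18 - 4*13) - 48) = 1/((-18 - 52) - 48) = 1/(-70 - 48) = 1/(-118) = -1/118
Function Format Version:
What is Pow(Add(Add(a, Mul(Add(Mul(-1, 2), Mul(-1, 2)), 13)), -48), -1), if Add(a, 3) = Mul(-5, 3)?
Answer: Rational(-1, 118) ≈ -0.0084746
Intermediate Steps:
a = -18 (a = Add(-3, Mul(-5, 3)) = Add(-3, -15) = -18)
Pow(Add(Add(a, Mul(Add(Mul(-1, 2), Mul(-1, 2)), 13)), -48), -1) = Pow(Add(Add(-18, Mul(Add(Mul(-1, 2), Mul(-1, 2)), 13)), -48), -1) = Pow(Add(Add(-18, Mul(Add(-2, -2), 13)), -48), -1) = Pow(Add(Add(-18, Mul(-4, 13)), -48), -1) = Pow(Add(Add(-18, -52), -48), -1) = Pow(Add(-70, -48), -1) = Pow(-118, -1) = Rational(-1, 118)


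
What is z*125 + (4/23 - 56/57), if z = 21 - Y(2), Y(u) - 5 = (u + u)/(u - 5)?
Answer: 946480/437 ≈ 2165.9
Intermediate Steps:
Y(u) = 5 + 2*u/(-5 + u) (Y(u) = 5 + (u + u)/(u - 5) = 5 + (2*u)/(-5 + u) = 5 + 2*u/(-5 + u))
z = 52/3 (z = 21 - (-25 + 7*2)/(-5 + 2) = 21 - (-25 + 14)/(-3) = 21 - (-1)*(-11)/3 = 21 - 1*11/3 = 21 - 11/3 = 52/3 ≈ 17.333)
z*125 + (4/23 - 56/57) = (52/3)*125 + (4/23 - 56/57) = 6500/3 + (4*(1/23) - 56*1/57) = 6500/3 + (4/23 - 56/57) = 6500/3 - 1060/1311 = 946480/437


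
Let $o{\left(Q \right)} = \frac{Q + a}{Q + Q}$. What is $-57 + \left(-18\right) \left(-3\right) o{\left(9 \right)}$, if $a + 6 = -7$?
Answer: $-69$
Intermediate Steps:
$a = -13$ ($a = -6 - 7 = -13$)
$o{\left(Q \right)} = \frac{-13 + Q}{2 Q}$ ($o{\left(Q \right)} = \frac{Q - 13}{Q + Q} = \frac{-13 + Q}{2 Q}$)
$-57 + \left(-18\right) \left(-3\right) o{\left(9 \right)} = -57 + \left(-18\right) \left(-3\right) \frac{-13 + 9}{2 \cdot 9} = -57 + 54 \cdot \frac{1}{2} \cdot \frac{1}{9} \left(-4\right) = -57 + 54 \left(- \frac{2}{9}\right) = -57 - 12 = -69$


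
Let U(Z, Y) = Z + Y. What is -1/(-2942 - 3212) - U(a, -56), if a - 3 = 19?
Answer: 209237/6154 ≈ 34.000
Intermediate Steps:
a = 22 (a = 3 + 19 = 22)
U(Z, Y) = Y + Z
-1/(-2942 - 3212) - U(a, -56) = -1/(-2942 - 3212) - (-56 + 22) = -1/(-6154) - 1*(-34) = -1*(-1/6154) + 34 = 1/6154 + 34 = 209237/6154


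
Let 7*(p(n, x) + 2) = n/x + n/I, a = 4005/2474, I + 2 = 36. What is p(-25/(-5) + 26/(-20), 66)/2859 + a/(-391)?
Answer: -1543331509/319427713143 ≈ -0.0048316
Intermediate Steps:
I = 34 (I = -2 + 36 = 34)
a = 4005/2474 (a = 4005*(1/2474) = 4005/2474 ≈ 1.6188)
p(n, x) = -2 + n/238 + n/(7*x) (p(n, x) = -2 + (n/x + n/34)/7 = -2 + (n/34 + n/x)/7 = -2 + (n/238 + n/(7*x)) = -2 + n/238 + n/(7*x))
p(-25/(-5) + 26/(-20), 66)/2859 + a/(-391) = (-2 + (-25/(-5) + 26/(-20))/238 + (1/7)*(-25/(-5) + 26/(-20))/66)/2859 + (4005/2474)/(-391) = (-2 + (-25*(-1/5) + 26*(-1/20))/238 + (1/7)*(-25*(-1/5) + 26*(-1/20))*(1/66))*(1/2859) + (4005/2474)*(-1/391) = (-2 + (5 - 13/10)/238 + (1/7)*(5 - 13/10)*(1/66))*(1/2859) - 4005/967334 = (-2 + (1/238)*(37/10) + (1/7)*(37/10)*(1/66))*(1/2859) - 4005/967334 = (-2 + 37/2380 + 37/4620)*(1/2859) - 4005/967334 = -15523/7854*1/2859 - 4005/967334 = -15523/22454586 - 4005/967334 = -1543331509/319427713143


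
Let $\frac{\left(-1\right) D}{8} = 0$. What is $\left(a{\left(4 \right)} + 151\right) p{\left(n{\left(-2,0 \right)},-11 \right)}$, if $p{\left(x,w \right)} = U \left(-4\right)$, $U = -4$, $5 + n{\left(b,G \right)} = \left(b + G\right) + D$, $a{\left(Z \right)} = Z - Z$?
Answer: $2416$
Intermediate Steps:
$D = 0$ ($D = \left(-8\right) 0 = 0$)
$a{\left(Z \right)} = 0$
$n{\left(b,G \right)} = -5 + G + b$ ($n{\left(b,G \right)} = -5 + \left(\left(b + G\right) + 0\right) = -5 + \left(\left(G + b\right) + 0\right) = -5 + \left(G + b\right) = -5 + G + b$)
$p{\left(x,w \right)} = 16$ ($p{\left(x,w \right)} = \left(-4\right) \left(-4\right) = 16$)
$\left(a{\left(4 \right)} + 151\right) p{\left(n{\left(-2,0 \right)},-11 \right)} = \left(0 + 151\right) 16 = 151 \cdot 16 = 2416$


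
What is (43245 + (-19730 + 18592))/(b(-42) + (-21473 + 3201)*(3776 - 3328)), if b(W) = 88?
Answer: -42107/8185768 ≈ -0.0051439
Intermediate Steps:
(43245 + (-19730 + 18592))/(b(-42) + (-21473 + 3201)*(3776 - 3328)) = (43245 + (-19730 + 18592))/(88 + (-21473 + 3201)*(3776 - 3328)) = (43245 - 1138)/(88 - 18272*448) = 42107/(88 - 8185856) = 42107/(-8185768) = 42107*(-1/8185768) = -42107/8185768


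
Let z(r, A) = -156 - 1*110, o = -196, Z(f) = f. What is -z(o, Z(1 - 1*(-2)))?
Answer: 266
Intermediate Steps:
z(r, A) = -266 (z(r, A) = -156 - 110 = -266)
-z(o, Z(1 - 1*(-2))) = -1*(-266) = 266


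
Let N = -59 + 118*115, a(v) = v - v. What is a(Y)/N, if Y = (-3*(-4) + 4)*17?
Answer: 0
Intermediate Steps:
Y = 272 (Y = (12 + 4)*17 = 16*17 = 272)
a(v) = 0
N = 13511 (N = -59 + 13570 = 13511)
a(Y)/N = 0/13511 = 0*(1/13511) = 0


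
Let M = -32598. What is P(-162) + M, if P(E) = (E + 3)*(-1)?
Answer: -32439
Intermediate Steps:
P(E) = -3 - E (P(E) = (3 + E)*(-1) = -3 - E)
P(-162) + M = (-3 - 1*(-162)) - 32598 = (-3 + 162) - 32598 = 159 - 32598 = -32439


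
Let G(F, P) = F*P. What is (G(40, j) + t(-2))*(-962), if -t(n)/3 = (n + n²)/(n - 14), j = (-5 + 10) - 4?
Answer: -155363/4 ≈ -38841.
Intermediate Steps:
j = 1 (j = 5 - 4 = 1)
t(n) = -3*(n + n²)/(-14 + n) (t(n) = -3*(n + n²)/(n - 14) = -3*(n + n²)/(-14 + n))
(G(40, j) + t(-2))*(-962) = (40*1 - 3*(-2)*(1 - 2)/(-14 - 2))*(-962) = (40 - 3*(-2)*(-1)/(-16))*(-962) = (40 - 3*(-2)*(-1/16)*(-1))*(-962) = (40 + 3/8)*(-962) = (323/8)*(-962) = -155363/4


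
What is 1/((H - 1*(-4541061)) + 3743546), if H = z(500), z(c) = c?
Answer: 1/8285107 ≈ 1.2070e-7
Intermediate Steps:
H = 500
1/((H - 1*(-4541061)) + 3743546) = 1/((500 - 1*(-4541061)) + 3743546) = 1/((500 + 4541061) + 3743546) = 1/(4541561 + 3743546) = 1/8285107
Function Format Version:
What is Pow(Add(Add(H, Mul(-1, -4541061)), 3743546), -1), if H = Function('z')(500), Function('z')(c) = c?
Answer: Rational(1, 8285107) ≈ 1.2070e-7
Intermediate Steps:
H = 500
Pow(Add(Add(H, Mul(-1, -4541061)), 3743546), -1) = Pow(Add(Add(500, Mul(-1, -4541061)), 3743546), -1) = Pow(Add(Add(500, 4541061), 3743546), -1) = Pow(Add(4541561, 3743546), -1) = Pow(8285107, -1) = Rational(1, 8285107)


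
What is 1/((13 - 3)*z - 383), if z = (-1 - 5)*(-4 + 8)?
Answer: -1/623 ≈ -0.0016051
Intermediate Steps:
z = -24 (z = -6*4 = -24)
1/((13 - 3)*z - 383) = 1/((13 - 3)*(-24) - 383) = 1/(10*(-24) - 383) = 1/(-240 - 383) = 1/(-623) = -1/623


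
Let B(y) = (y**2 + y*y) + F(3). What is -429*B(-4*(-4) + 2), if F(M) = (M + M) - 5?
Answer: -278421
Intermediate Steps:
F(M) = -5 + 2*M (F(M) = 2*M - 5 = -5 + 2*M)
B(y) = 1 + 2*y**2 (B(y) = (y**2 + y*y) + (-5 + 2*3) = (y**2 + y**2) + (-5 + 6) = 2*y**2 + 1 = 1 + 2*y**2)
-429*B(-4*(-4) + 2) = -429*(1 + 2*(-4*(-4) + 2)**2) = -429*(1 + 2*(16 + 2)**2) = -429*(1 + 2*18**2) = -429*(1 + 2*324) = -429*(1 + 648) = -429*649 = -278421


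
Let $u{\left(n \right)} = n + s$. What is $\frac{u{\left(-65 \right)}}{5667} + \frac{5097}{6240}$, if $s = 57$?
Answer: $\frac{9611593}{11787360} \approx 0.81542$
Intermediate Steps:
$u{\left(n \right)} = 57 + n$ ($u{\left(n \right)} = n + 57 = 57 + n$)
$\frac{u{\left(-65 \right)}}{5667} + \frac{5097}{6240} = \frac{57 - 65}{5667} + \frac{5097}{6240} = \left(-8\right) \frac{1}{5667} + 5097 \cdot \frac{1}{6240} = - \frac{8}{5667} + \frac{1699}{2080} = \frac{9611593}{11787360}$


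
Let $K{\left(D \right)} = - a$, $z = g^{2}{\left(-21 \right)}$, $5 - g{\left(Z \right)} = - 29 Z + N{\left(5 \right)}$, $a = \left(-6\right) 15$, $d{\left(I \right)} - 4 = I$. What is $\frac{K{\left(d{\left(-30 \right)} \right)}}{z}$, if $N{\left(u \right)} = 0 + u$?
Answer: $\frac{10}{41209} \approx 0.00024267$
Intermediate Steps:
$N{\left(u \right)} = u$
$d{\left(I \right)} = 4 + I$
$a = -90$
$g{\left(Z \right)} = 29 Z$ ($g{\left(Z \right)} = 5 - \left(- 29 Z + 5\right) = 5 - \left(5 - 29 Z\right) = 5 + \left(-5 + 29 Z\right) = 29 Z$)
$z = 370881$ ($z = \left(29 \left(-21\right)\right)^{2} = \left(-609\right)^{2} = 370881$)
$K{\left(D \right)} = 90$ ($K{\left(D \right)} = \left(-1\right) \left(-90\right) = 90$)
$\frac{K{\left(d{\left(-30 \right)} \right)}}{z} = \frac{90}{370881} = 90 \cdot \frac{1}{370881} = \frac{10}{41209}$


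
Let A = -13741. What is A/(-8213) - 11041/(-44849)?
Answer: 16440694/8566159 ≈ 1.9193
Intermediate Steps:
A/(-8213) - 11041/(-44849) = -13741/(-8213) - 11041/(-44849) = -13741*(-1/8213) - 11041*(-1/44849) = 13741/8213 + 11041/44849 = 16440694/8566159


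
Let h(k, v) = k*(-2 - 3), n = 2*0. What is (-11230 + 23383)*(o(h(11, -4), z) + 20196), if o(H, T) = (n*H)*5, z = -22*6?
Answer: 245441988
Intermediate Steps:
n = 0
h(k, v) = -5*k (h(k, v) = k*(-5) = -5*k)
z = -132
o(H, T) = 0 (o(H, T) = (0*H)*5 = 0*5 = 0)
(-11230 + 23383)*(o(h(11, -4), z) + 20196) = (-11230 + 23383)*(0 + 20196) = 12153*20196 = 245441988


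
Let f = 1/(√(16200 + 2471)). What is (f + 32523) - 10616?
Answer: 21907 + √18671/18671 ≈ 21907.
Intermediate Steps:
f = √18671/18671 (f = 1/(√18671) = √18671/18671 ≈ 0.0073184)
(f + 32523) - 10616 = (√18671/18671 + 32523) - 10616 = (32523 + √18671/18671) - 10616 = 21907 + √18671/18671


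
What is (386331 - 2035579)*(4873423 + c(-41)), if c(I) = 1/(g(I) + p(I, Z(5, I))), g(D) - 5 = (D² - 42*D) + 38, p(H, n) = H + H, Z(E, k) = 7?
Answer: -6759523317707576/841 ≈ -8.0375e+12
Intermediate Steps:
p(H, n) = 2*H
g(D) = 43 + D² - 42*D (g(D) = 5 + ((D² - 42*D) + 38) = 5 + (38 + D² - 42*D) = 43 + D² - 42*D)
c(I) = 1/(43 + I² - 40*I) (c(I) = 1/((43 + I² - 42*I) + 2*I) = 1/(43 + I² - 40*I))
(386331 - 2035579)*(4873423 + c(-41)) = (386331 - 2035579)*(4873423 + 1/(43 + (-41)² - 40*(-41))) = -1649248*(4873423 + 1/(43 + 1681 + 1640)) = -1649248*(4873423 + 1/3364) = -1649248*16394194973/3364 = -6759523317707576/841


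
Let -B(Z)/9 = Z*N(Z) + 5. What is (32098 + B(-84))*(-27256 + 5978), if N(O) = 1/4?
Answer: -686045276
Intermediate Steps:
N(O) = 1/4
B(Z) = -45 - 9*Z/4 (B(Z) = -9*(Z*(1/4) + 5) = -9*(Z/4 + 5) = -9*(5 + Z/4) = -45 - 9*Z/4)
(32098 + B(-84))*(-27256 + 5978) = (32098 + (-45 - 9/4*(-84)))*(-27256 + 5978) = (32098 + (-45 + 189))*(-21278) = (32098 + 144)*(-21278) = 32242*(-21278) = -686045276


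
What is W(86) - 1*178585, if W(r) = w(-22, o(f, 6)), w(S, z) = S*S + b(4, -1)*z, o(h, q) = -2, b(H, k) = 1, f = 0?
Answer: -178103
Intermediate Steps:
w(S, z) = z + S² (w(S, z) = S*S + 1*z = S² + z = z + S²)
W(r) = 482 (W(r) = -2 + (-22)² = -2 + 484 = 482)
W(86) - 1*178585 = 482 - 1*178585 = 482 - 178585 = -178103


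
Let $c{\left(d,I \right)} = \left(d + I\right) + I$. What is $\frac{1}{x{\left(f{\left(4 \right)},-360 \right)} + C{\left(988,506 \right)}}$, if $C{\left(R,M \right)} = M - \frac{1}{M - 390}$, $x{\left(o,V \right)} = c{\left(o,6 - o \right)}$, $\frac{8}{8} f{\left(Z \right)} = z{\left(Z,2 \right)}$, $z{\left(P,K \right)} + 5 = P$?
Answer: $\frac{116}{60203} \approx 0.0019268$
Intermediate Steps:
$z{\left(P,K \right)} = -5 + P$
$f{\left(Z \right)} = -5 + Z$
$c{\left(d,I \right)} = d + 2 I$ ($c{\left(d,I \right)} = \left(I + d\right) + I = d + 2 I$)
$x{\left(o,V \right)} = 12 - o$ ($x{\left(o,V \right)} = o + 2 \left(6 - o\right) = o - \left(-12 + 2 o\right) = 12 - o$)
$C{\left(R,M \right)} = M - \frac{1}{-390 + M}$
$\frac{1}{x{\left(f{\left(4 \right)},-360 \right)} + C{\left(988,506 \right)}} = \frac{1}{\left(12 - \left(-5 + 4\right)\right) + \frac{-1 + 506^{2} - 197340}{-390 + 506}} = \frac{1}{\left(12 - -1\right) + \frac{-1 + 256036 - 197340}{116}} = \frac{1}{\left(12 + 1\right) + \frac{1}{116} \cdot 58695} = \frac{1}{13 + \frac{58695}{116}} = \frac{1}{\frac{60203}{116}} = \frac{116}{60203}$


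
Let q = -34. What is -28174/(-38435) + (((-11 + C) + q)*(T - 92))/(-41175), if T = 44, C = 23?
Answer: 74631806/105504075 ≈ 0.70738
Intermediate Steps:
-28174/(-38435) + (((-11 + C) + q)*(T - 92))/(-41175) = -28174/(-38435) + (((-11 + 23) - 34)*(44 - 92))/(-41175) = -28174*(-1/38435) + ((12 - 34)*(-48))*(-1/41175) = 28174/38435 - 22*(-48)*(-1/41175) = 28174/38435 + 1056*(-1/41175) = 28174/38435 - 352/13725 = 74631806/105504075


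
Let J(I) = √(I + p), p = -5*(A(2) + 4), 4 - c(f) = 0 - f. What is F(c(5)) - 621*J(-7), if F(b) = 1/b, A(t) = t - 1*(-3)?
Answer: ⅑ - 1242*I*√13 ≈ 0.11111 - 4478.1*I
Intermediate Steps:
c(f) = 4 + f (c(f) = 4 - (0 - f) = 4 - (-1)*f = 4 + f)
A(t) = 3 + t (A(t) = t + 3 = 3 + t)
p = -45 (p = -5*((3 + 2) + 4) = -5*(5 + 4) = -5*9 = -45)
J(I) = √(-45 + I) (J(I) = √(I - 45) = √(-45 + I))
F(c(5)) - 621*J(-7) = 1/(4 + 5) - 621*√(-45 - 7) = 1/9 - 1242*I*√13 = ⅑ - 1242*I*√13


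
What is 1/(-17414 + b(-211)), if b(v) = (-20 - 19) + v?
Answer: -1/17664 ≈ -5.6612e-5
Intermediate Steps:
b(v) = -39 + v
1/(-17414 + b(-211)) = 1/(-17414 + (-39 - 211)) = 1/(-17414 - 250) = 1/(-17664) = -1/17664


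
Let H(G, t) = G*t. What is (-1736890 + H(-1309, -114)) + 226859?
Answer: -1360805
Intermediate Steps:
(-1736890 + H(-1309, -114)) + 226859 = (-1736890 - 1309*(-114)) + 226859 = (-1736890 + 149226) + 226859 = -1587664 + 226859 = -1360805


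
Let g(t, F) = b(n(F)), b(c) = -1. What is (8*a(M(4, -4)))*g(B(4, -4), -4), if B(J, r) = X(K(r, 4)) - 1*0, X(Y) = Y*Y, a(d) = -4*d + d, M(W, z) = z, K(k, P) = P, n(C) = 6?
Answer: -96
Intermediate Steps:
a(d) = -3*d
X(Y) = Y²
B(J, r) = 16 (B(J, r) = 4² - 1*0 = 16 + 0 = 16)
g(t, F) = -1
(8*a(M(4, -4)))*g(B(4, -4), -4) = (8*(-3*(-4)))*(-1) = (8*12)*(-1) = 96*(-1) = -96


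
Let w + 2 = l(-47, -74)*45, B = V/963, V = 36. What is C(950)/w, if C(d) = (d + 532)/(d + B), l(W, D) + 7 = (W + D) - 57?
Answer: -79287/423236429 ≈ -0.00018734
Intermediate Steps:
l(W, D) = -64 + D + W (l(W, D) = -7 + ((W + D) - 57) = -7 + ((D + W) - 57) = -7 + (-57 + D + W) = -64 + D + W)
B = 4/107 (B = 36/963 = 36*(1/963) = 4/107 ≈ 0.037383)
C(d) = (532 + d)/(4/107 + d) (C(d) = (d + 532)/(d + 4/107) = (532 + d)/(4/107 + d))
w = -8327 (w = -2 + (-64 - 74 - 47)*45 = -2 - 185*45 = -2 - 8325 = -8327)
C(950)/w = (107*(532 + 950)/(4 + 107*950))/(-8327) = (107*1482/(4 + 101650))*(-1/8327) = (107*1482/101654)*(-1/8327) = (107*(1/101654)*1482)*(-1/8327) = (79287/50827)*(-1/8327) = -79287/423236429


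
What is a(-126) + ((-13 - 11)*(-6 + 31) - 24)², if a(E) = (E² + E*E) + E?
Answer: 421002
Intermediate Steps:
a(E) = E + 2*E² (a(E) = (E² + E²) + E = 2*E² + E = E + 2*E²)
a(-126) + ((-13 - 11)*(-6 + 31) - 24)² = -126*(1 + 2*(-126)) + ((-13 - 11)*(-6 + 31) - 24)² = -126*(1 - 252) + (-24*25 - 24)² = -126*(-251) + (-600 - 24)² = 31626 + (-624)² = 31626 + 389376 = 421002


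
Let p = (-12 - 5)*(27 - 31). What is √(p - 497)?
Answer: I*√429 ≈ 20.712*I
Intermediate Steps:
p = 68 (p = -17*(-4) = 68)
√(p - 497) = √(68 - 497) = √(-429) = I*√429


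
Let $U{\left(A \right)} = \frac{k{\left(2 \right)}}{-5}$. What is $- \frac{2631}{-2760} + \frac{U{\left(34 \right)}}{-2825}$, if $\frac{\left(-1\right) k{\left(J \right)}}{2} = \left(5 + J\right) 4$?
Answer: $\frac{2467221}{2599000} \approx 0.9493$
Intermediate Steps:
$k{\left(J \right)} = -40 - 8 J$ ($k{\left(J \right)} = - 2 \left(5 + J\right) 4 = - 2 \left(20 + 4 J\right) = -40 - 8 J$)
$U{\left(A \right)} = \frac{56}{5}$ ($U{\left(A \right)} = \frac{-40 - 16}{-5} = \left(-40 - 16\right) \left(- \frac{1}{5}\right) = \left(-56\right) \left(- \frac{1}{5}\right) = \frac{56}{5}$)
$- \frac{2631}{-2760} + \frac{U{\left(34 \right)}}{-2825} = - \frac{2631}{-2760} + \frac{56}{5 \left(-2825\right)} = \left(-2631\right) \left(- \frac{1}{2760}\right) + \frac{56}{5} \left(- \frac{1}{2825}\right) = \frac{877}{920} - \frac{56}{14125} = \frac{2467221}{2599000}$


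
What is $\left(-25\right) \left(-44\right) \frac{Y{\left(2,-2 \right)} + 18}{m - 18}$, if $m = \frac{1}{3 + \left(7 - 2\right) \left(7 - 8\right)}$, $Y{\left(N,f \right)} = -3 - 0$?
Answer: $- \frac{33000}{37} \approx -891.89$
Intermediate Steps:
$Y{\left(N,f \right)} = -3$ ($Y{\left(N,f \right)} = -3 + 0 = -3$)
$m = - \frac{1}{2}$ ($m = \frac{1}{3 + 5 \left(-1\right)} = \frac{1}{3 - 5} = \frac{1}{-2} = - \frac{1}{2} \approx -0.5$)
$\left(-25\right) \left(-44\right) \frac{Y{\left(2,-2 \right)} + 18}{m - 18} = \left(-25\right) \left(-44\right) \frac{-3 + 18}{- \frac{1}{2} - 18} = 1100 \frac{15}{- \frac{37}{2}} = 1100 \cdot 15 \left(- \frac{2}{37}\right) = 1100 \left(- \frac{30}{37}\right) = - \frac{33000}{37}$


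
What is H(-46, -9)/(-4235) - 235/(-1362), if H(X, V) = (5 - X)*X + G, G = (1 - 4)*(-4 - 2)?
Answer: 4165961/5768070 ≈ 0.72225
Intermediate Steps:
G = 18 (G = -3*(-6) = 18)
H(X, V) = 18 + X*(5 - X) (H(X, V) = (5 - X)*X + 18 = X*(5 - X) + 18 = 18 + X*(5 - X))
H(-46, -9)/(-4235) - 235/(-1362) = (18 - 1*(-46)**2 + 5*(-46))/(-4235) - 235/(-1362) = (18 - 1*2116 - 230)*(-1/4235) - 235*(-1/1362) = (18 - 2116 - 230)*(-1/4235) + 235/1362 = -2328*(-1/4235) + 235/1362 = 2328/4235 + 235/1362 = 4165961/5768070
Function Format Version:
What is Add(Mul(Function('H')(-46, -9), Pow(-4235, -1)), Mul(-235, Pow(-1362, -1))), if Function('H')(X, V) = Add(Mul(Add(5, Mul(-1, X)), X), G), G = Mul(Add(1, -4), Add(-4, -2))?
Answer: Rational(4165961, 5768070) ≈ 0.72225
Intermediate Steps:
G = 18 (G = Mul(-3, -6) = 18)
Function('H')(X, V) = Add(18, Mul(X, Add(5, Mul(-1, X)))) (Function('H')(X, V) = Add(Mul(Add(5, Mul(-1, X)), X), 18) = Add(Mul(X, Add(5, Mul(-1, X))), 18) = Add(18, Mul(X, Add(5, Mul(-1, X)))))
Add(Mul(Function('H')(-46, -9), Pow(-4235, -1)), Mul(-235, Pow(-1362, -1))) = Add(Mul(Add(18, Mul(-1, Pow(-46, 2)), Mul(5, -46)), Pow(-4235, -1)), Mul(-235, Pow(-1362, -1))) = Add(Mul(Add(18, Mul(-1, 2116), -230), Rational(-1, 4235)), Mul(-235, Rational(-1, 1362))) = Add(Mul(Add(18, -2116, -230), Rational(-1, 4235)), Rational(235, 1362)) = Add(Mul(-2328, Rational(-1, 4235)), Rational(235, 1362)) = Add(Rational(2328, 4235), Rational(235, 1362)) = Rational(4165961, 5768070)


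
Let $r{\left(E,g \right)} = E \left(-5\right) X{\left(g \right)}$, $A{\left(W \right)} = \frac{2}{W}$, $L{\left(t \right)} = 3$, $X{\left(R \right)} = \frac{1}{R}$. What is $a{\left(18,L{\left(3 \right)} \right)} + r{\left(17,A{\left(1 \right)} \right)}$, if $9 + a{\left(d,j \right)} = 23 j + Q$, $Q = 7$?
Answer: $\frac{49}{2} \approx 24.5$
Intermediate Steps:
$r{\left(E,g \right)} = - \frac{5 E}{g}$ ($r{\left(E,g \right)} = \frac{E \left(-5\right)}{g} = \frac{\left(-5\right) E}{g} = - \frac{5 E}{g}$)
$a{\left(d,j \right)} = -2 + 23 j$ ($a{\left(d,j \right)} = -9 + \left(23 j + 7\right) = -9 + \left(7 + 23 j\right) = -2 + 23 j$)
$a{\left(18,L{\left(3 \right)} \right)} + r{\left(17,A{\left(1 \right)} \right)} = \left(-2 + 23 \cdot 3\right) - \frac{85}{2 \cdot 1^{-1}} = \left(-2 + 69\right) - \frac{85}{2 \cdot 1} = 67 - \frac{85}{2} = \frac{49}{2}$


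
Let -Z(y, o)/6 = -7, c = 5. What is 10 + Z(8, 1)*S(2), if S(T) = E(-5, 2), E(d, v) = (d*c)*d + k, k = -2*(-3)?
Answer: 5512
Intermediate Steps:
Z(y, o) = 42 (Z(y, o) = -6*(-7) = 42)
k = 6
E(d, v) = 6 + 5*d**2 (E(d, v) = (d*5)*d + 6 = (5*d)*d + 6 = 5*d**2 + 6 = 6 + 5*d**2)
S(T) = 131 (S(T) = 6 + 5*(-5)**2 = 6 + 5*25 = 6 + 125 = 131)
10 + Z(8, 1)*S(2) = 10 + 42*131 = 10 + 5502 = 5512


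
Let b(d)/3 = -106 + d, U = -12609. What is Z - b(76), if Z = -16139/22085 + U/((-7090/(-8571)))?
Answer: -94911453713/6263306 ≈ -15154.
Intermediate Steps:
b(d) = -318 + 3*d (b(d) = 3*(-106 + d) = -318 + 3*d)
Z = -95475151253/6263306 (Z = -16139/22085 - 12609/((-7090/(-8571))) = -16139*1/22085 - 12609/((-7090*(-1/8571))) = -16139/22085 - 12609/7090/8571 = -16139/22085 - 12609*8571/7090 = -16139/22085 - 108071739/7090 = -95475151253/6263306 ≈ -15244.)
Z - b(76) = -95475151253/6263306 - (-318 + 3*76) = -95475151253/6263306 - (-318 + 228) = -95475151253/6263306 - 1*(-90) = -95475151253/6263306 + 90 = -94911453713/6263306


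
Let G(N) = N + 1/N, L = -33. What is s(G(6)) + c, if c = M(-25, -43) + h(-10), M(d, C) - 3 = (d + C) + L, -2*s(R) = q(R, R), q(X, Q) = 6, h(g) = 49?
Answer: -52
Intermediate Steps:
s(R) = -3 (s(R) = -1/2*6 = -3)
M(d, C) = -30 + C + d (M(d, C) = 3 + ((d + C) - 33) = 3 + ((C + d) - 33) = 3 + (-33 + C + d) = -30 + C + d)
c = -49 (c = (-30 - 43 - 25) + 49 = -98 + 49 = -49)
s(G(6)) + c = -3 - 49 = -52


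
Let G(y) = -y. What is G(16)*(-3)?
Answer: 48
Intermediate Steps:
G(16)*(-3) = -1*16*(-3) = -16*(-3) = 48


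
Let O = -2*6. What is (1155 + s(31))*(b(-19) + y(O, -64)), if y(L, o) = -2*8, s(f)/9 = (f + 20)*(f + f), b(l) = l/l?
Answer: -444195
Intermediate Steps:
b(l) = 1
O = -12
s(f) = 18*f*(20 + f) (s(f) = 9*((f + 20)*(f + f)) = 9*((20 + f)*(2*f)) = 9*(2*f*(20 + f)) = 18*f*(20 + f))
y(L, o) = -16
(1155 + s(31))*(b(-19) + y(O, -64)) = (1155 + 18*31*(20 + 31))*(1 - 16) = (1155 + 18*31*51)*(-15) = (1155 + 28458)*(-15) = 29613*(-15) = -444195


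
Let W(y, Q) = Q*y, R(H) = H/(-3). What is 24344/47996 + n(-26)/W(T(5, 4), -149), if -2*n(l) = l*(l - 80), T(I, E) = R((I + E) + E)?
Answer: -2908868/1787851 ≈ -1.6270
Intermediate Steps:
R(H) = -H/3 (R(H) = H*(-⅓) = -H/3)
T(I, E) = -2*E/3 - I/3 (T(I, E) = -((I + E) + E)/3 = -((E + I) + E)/3 = -(I + 2*E)/3 = -2*E/3 - I/3)
n(l) = -l*(-80 + l)/2 (n(l) = -l*(l - 80)/2 = -l*(-80 + l)/2)
24344/47996 + n(-26)/W(T(5, 4), -149) = 24344/47996 + ((½)*(-26)*(80 - 1*(-26)))/((-149*(-⅔*4 - ⅓*5))) = 24344*(1/47996) + ((½)*(-26)*(80 + 26))/((-149*(-8/3 - 5/3))) = 6086/11999 + ((½)*(-26)*106)/((-149*(-13/3))) = 6086/11999 - 1378/1937/3 = 6086/11999 - 1378*3/1937 = 6086/11999 - 318/149 = -2908868/1787851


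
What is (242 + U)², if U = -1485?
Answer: 1545049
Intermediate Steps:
(242 + U)² = (242 - 1485)² = (-1243)² = 1545049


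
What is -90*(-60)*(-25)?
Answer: -135000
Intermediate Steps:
-90*(-60)*(-25) = 5400*(-25) = -135000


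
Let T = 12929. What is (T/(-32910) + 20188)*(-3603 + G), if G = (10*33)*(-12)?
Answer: -1674887234671/10970 ≈ -1.5268e+8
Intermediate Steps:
G = -3960 (G = 330*(-12) = -3960)
(T/(-32910) + 20188)*(-3603 + G) = (12929/(-32910) + 20188)*(-3603 - 3960) = (12929*(-1/32910) + 20188)*(-7563) = (-12929/32910 + 20188)*(-7563) = (664374151/32910)*(-7563) = -1674887234671/10970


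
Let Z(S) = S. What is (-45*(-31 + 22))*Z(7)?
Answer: 2835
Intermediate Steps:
(-45*(-31 + 22))*Z(7) = -45*(-31 + 22)*7 = -45*(-9)*7 = 405*7 = 2835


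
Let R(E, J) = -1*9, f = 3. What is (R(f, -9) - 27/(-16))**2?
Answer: 13689/256 ≈ 53.473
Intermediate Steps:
R(E, J) = -9
(R(f, -9) - 27/(-16))**2 = (-9 - 27/(-16))**2 = (-9 - 27*(-1/16))**2 = (-9 + 27/16)**2 = (-117/16)**2 = 13689/256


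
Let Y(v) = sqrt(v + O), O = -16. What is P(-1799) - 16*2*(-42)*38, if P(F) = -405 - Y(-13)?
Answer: 50667 - I*sqrt(29) ≈ 50667.0 - 5.3852*I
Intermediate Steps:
Y(v) = sqrt(-16 + v) (Y(v) = sqrt(v - 16) = sqrt(-16 + v))
P(F) = -405 - I*sqrt(29) (P(F) = -405 - sqrt(-16 - 13) = -405 - sqrt(-29) = -405 - I*sqrt(29))
P(-1799) - 16*2*(-42)*38 = (-405 - I*sqrt(29)) - 16*2*(-42)*38 = (-405 - I*sqrt(29)) - (-1344)*38 = (-405 - I*sqrt(29)) - 16*(-3192) = (-405 - I*sqrt(29)) + 51072 = 50667 - I*sqrt(29)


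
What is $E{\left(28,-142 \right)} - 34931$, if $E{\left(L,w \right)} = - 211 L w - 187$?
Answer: $803818$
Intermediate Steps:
$E{\left(L,w \right)} = -187 - 211 L w$ ($E{\left(L,w \right)} = - 211 L w - 187 = -187 - 211 L w$)
$E{\left(28,-142 \right)} - 34931 = \left(-187 - 5908 \left(-142\right)\right) - 34931 = \left(-187 + 838936\right) - 34931 = 838749 - 34931 = 803818$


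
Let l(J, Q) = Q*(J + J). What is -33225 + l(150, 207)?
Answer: 28875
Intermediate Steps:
l(J, Q) = 2*J*Q (l(J, Q) = Q*(2*J) = 2*J*Q)
-33225 + l(150, 207) = -33225 + 2*150*207 = -33225 + 62100 = 28875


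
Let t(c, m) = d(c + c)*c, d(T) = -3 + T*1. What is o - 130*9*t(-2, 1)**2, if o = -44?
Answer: -229364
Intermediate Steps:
d(T) = -3 + T
t(c, m) = c*(-3 + 2*c) (t(c, m) = (-3 + (c + c))*c = (-3 + 2*c)*c = c*(-3 + 2*c))
o - 130*9*t(-2, 1)**2 = -44 - 130*36*(-3 + 2*(-2))**2 = -44 - 130*36*(-3 - 4)**2 = -44 - 130*(-2*(-7)*(-3))**2 = -44 - 130*(14*(-3))**2 = -44 - 130*(-42)**2 = -44 - 130*1764 = -44 - 229320 = -229364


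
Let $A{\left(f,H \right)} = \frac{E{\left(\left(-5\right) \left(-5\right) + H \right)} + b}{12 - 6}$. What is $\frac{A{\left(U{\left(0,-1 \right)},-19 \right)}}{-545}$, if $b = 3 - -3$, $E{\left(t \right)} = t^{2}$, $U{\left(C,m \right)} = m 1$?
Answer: $- \frac{7}{545} \approx -0.012844$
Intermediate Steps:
$U{\left(C,m \right)} = m$
$b = 6$ ($b = 3 + 3 = 6$)
$A{\left(f,H \right)} = 1 + \frac{\left(25 + H\right)^{2}}{6}$ ($A{\left(f,H \right)} = \frac{\left(\left(-5\right) \left(-5\right) + H\right)^{2} + 6}{12 - 6} = \frac{\left(25 + H\right)^{2} + 6}{6} = \left(6 + \left(25 + H\right)^{2}\right) \frac{1}{6} = 1 + \frac{\left(25 + H\right)^{2}}{6}$)
$\frac{A{\left(U{\left(0,-1 \right)},-19 \right)}}{-545} = \frac{1 + \frac{\left(25 - 19\right)^{2}}{6}}{-545} = \left(1 + \frac{6^{2}}{6}\right) \left(- \frac{1}{545}\right) = \left(1 + \frac{1}{6} \cdot 36\right) \left(- \frac{1}{545}\right) = \left(1 + 6\right) \left(- \frac{1}{545}\right) = 7 \left(- \frac{1}{545}\right) = - \frac{7}{545}$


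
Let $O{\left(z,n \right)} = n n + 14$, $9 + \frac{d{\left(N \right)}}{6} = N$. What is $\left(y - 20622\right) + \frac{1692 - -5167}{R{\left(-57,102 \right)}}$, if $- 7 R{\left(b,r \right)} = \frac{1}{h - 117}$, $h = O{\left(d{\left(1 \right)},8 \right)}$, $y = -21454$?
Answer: $1830431$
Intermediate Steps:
$d{\left(N \right)} = -54 + 6 N$
$O{\left(z,n \right)} = 14 + n^{2}$ ($O{\left(z,n \right)} = n^{2} + 14 = 14 + n^{2}$)
$h = 78$ ($h = 14 + 8^{2} = 14 + 64 = 78$)
$R{\left(b,r \right)} = \frac{1}{273}$ ($R{\left(b,r \right)} = - \frac{1}{7 \left(78 - 117\right)} = - \frac{1}{7 \left(-39\right)} = \left(- \frac{1}{7}\right) \left(- \frac{1}{39}\right) = \frac{1}{273}$)
$\left(y - 20622\right) + \frac{1692 - -5167}{R{\left(-57,102 \right)}} = \left(-21454 - 20622\right) + \left(1692 - -5167\right) \frac{1}{\frac{1}{273}} = -42076 + \left(1692 + 5167\right) 273 = -42076 + 6859 \cdot 273 = -42076 + 1872507 = 1830431$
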